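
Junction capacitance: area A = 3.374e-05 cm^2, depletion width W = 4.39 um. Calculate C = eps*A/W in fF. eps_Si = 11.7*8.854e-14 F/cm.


Step 1: eps_Si = 11.7 * 8.854e-14 = 1.035918e-12 F/cm
Step 2: W in cm = 4.39 * 1e-4 = 4.39e-04 cm
Step 3: C = 1.035918e-12 * 3.374e-05 / 4.39e-04 = 7.961702e-14 F
Step 4: C = 79.62 fF

79.62


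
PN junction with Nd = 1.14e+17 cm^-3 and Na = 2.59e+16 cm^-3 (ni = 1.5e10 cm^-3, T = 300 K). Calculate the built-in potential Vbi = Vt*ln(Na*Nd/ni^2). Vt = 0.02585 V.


Step 1: Compute Na*Nd/ni^2 = 2.59e+16 * 1.14e+17 / (1.5e10)^2 = 1.3123e+13
Step 2: ln(1.3123e+13) = 30.2054
Step 3: Vbi = 0.02585 * 30.2054 = 0.781 V

0.781


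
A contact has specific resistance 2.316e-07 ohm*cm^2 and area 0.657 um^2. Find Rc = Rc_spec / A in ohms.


Step 1: Convert area to cm^2: 0.657 um^2 = 6.5700e-09 cm^2
Step 2: Rc = Rc_spec / A = 2.316e-07 / 6.5700e-09
Step 3: Rc = 3.53e+01 ohms

3.53e+01


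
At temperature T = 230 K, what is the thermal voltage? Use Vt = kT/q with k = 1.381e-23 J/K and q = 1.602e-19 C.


Step 1: kT = 1.381e-23 * 230 = 3.1763e-21 J
Step 2: Vt = kT/q = 3.1763e-21 / 1.602e-19
Step 3: Vt = 0.01983 V

0.01983


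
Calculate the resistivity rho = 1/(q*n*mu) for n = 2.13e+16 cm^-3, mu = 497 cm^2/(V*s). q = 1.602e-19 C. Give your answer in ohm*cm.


Step 1: sigma = q * n * mu = 1.602e-19 * 2.13e+16 * 497 = 1.69589e+00 S/cm
Step 2: rho = 1 / sigma = 1 / 1.69589e+00 = 0.5897 ohm*cm

0.5897


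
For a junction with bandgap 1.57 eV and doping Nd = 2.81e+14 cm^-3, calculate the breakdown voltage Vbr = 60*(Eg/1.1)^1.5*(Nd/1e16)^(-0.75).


Step 1: Eg/1.1 = 1.57/1.1 = 1.427273
Step 2: (Eg/1.1)^1.5 = 1.427273^1.5 = 1.705142
Step 3: (Nd/1e16)^(-0.75) = (0.0281)^(-0.75) = 14.570359
Step 4: Vbr = 60 * 1.705142 * 14.570359 = 1490.7 V

1490.7


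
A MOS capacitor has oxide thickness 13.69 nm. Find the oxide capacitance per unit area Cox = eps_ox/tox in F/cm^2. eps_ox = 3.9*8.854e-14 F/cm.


Step 1: eps_ox = 3.9 * 8.854e-14 = 3.45306e-13 F/cm
Step 2: tox in cm = 13.69 nm * 1e-7 = 1.3690e-06 cm
Step 3: Cox = 3.45306e-13 / 1.3690e-06 = 2.52e-07 F/cm^2

2.52e-07


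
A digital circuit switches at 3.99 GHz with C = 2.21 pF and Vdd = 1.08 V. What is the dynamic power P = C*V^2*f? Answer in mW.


Step 1: V^2 = 1.08^2 = 1.1664 V^2
Step 2: P = C*V^2*f = 2.21e-12 F * 1.1664 * 3.99e9 Hz
Step 3: P = 1.028519856e-02 W
Step 4: P = 10.285 mW

10.285


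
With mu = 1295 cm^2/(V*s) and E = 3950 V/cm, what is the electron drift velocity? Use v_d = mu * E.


Step 1: v_d = mu * E
Step 2: v_d = 1295 * 3950 = 5115250
Step 3: v_d = 5.12e+06 cm/s

5.12e+06


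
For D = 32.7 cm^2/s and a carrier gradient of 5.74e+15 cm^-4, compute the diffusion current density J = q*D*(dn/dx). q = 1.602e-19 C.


Step 1: J = q * D * (dn/dx)
Step 2: J = 1.602e-19 * 32.7 * 5.74e+15
Step 3: J = 3.01e-02 A/cm^2

3.01e-02


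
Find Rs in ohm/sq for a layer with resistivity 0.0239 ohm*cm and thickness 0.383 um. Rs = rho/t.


Step 1: Convert thickness to cm: t = 0.383 um = 3.8300e-05 cm
Step 2: Rs = rho / t = 0.0239 / 3.8300e-05
Step 3: Rs = 624.0 ohm/sq

624.0


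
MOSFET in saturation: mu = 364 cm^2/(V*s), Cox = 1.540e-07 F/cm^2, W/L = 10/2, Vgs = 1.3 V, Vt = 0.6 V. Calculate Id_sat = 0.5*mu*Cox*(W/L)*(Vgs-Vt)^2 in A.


Step 1: Overdrive voltage Vov = Vgs - Vt = 1.3 - 0.6 = 0.7 V
Step 2: W/L = 10/2 = 5
Step 3: Id = 0.5 * 364 * 1.540e-07 * 5 * 0.7^2
Step 4: Id = 6.87e-05 A

6.87e-05


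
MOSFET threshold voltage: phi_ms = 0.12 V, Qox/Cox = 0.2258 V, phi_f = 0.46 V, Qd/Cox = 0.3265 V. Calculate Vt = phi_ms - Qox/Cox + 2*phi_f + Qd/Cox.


Step 1: Vt = phi_ms - Qox/Cox + 2*phi_f + Qd/Cox
Step 2: Vt = 0.12 - 0.2258 + 2*0.46 + 0.3265
Step 3: Vt = 0.12 - 0.2258 + 0.92 + 0.3265
Step 4: Vt = 1.1407 V

1.1407


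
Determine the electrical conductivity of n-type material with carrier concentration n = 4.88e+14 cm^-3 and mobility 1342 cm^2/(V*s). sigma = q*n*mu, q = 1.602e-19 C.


Step 1: sigma = q * n * mu
Step 2: sigma = 1.602e-19 * 4.88e+14 * 1342
Step 3: sigma = 1.049e-01 S/cm

1.049e-01


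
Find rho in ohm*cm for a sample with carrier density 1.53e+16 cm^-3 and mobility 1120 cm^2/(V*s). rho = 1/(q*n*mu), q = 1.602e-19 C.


Step 1: sigma = q * n * mu = 1.602e-19 * 1.53e+16 * 1120 = 2.74519e+00 S/cm
Step 2: rho = 1 / sigma = 1 / 2.74519e+00 = 0.3643 ohm*cm

0.3643


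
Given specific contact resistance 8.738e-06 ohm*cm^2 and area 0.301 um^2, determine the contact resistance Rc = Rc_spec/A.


Step 1: Convert area to cm^2: 0.301 um^2 = 3.0100e-09 cm^2
Step 2: Rc = Rc_spec / A = 8.738e-06 / 3.0100e-09
Step 3: Rc = 2.90e+03 ohms

2.90e+03


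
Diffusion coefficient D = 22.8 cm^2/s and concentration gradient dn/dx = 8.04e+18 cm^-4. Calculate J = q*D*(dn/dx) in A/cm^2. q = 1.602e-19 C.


Step 1: J = q * D * (dn/dx)
Step 2: J = 1.602e-19 * 22.8 * 8.04e+18
Step 3: J = 2.94e+01 A/cm^2

2.94e+01


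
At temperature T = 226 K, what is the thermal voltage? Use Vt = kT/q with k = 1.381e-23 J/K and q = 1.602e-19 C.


Step 1: kT = 1.381e-23 * 226 = 3.12106e-21 J
Step 2: Vt = kT/q = 3.12106e-21 / 1.602e-19
Step 3: Vt = 0.01948 V

0.01948


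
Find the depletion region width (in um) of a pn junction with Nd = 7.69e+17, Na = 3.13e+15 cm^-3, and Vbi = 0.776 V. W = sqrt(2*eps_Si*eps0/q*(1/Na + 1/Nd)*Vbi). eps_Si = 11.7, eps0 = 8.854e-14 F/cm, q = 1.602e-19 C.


Step 1: 1/Na + 1/Nd = 1/3.13e+15 + 1/7.69e+17 = 3.20789e-16
Step 2: 2*eps*eps0/q = 2*11.7*8.854e-14/1.602e-19 = 1.293281e+07
Step 3: W^2 = 1.293281e+07 * 3.20789e-16 * 0.776 = 3.21939e-09
Step 4: W = sqrt(3.21939e-09) = 5.674e-05 cm = 0.5674 um

0.5674


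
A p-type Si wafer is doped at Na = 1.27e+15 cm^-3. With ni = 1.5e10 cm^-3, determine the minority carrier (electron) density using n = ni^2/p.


Step 1: Majority hole concentration p ≈ Na = 1.27e+15 cm^-3
Step 2: n = ni^2 / Na = (1.5e10)^2 / 1.27e+15
Step 3: n = 1.77e+05 cm^-3

1.77e+05


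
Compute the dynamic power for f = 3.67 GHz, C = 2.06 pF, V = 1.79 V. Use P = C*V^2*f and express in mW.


Step 1: V^2 = 1.79^2 = 3.2041 V^2
Step 2: P = C*V^2*f = 2.06e-12 F * 3.2041 * 3.67e9 Hz
Step 3: P = 2.422363682e-02 W
Step 4: P = 24.224 mW

24.224


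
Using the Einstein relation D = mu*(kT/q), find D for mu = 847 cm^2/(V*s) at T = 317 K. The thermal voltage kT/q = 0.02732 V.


Step 1: D = mu * (kT/q)
Step 2: D = 847 * 0.02732
Step 3: D = 23.14 cm^2/s

23.14


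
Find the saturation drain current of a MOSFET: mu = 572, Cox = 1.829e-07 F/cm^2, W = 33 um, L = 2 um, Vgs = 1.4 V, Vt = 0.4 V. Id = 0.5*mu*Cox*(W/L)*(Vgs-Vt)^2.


Step 1: Overdrive voltage Vov = Vgs - Vt = 1.4 - 0.4 = 1.0 V
Step 2: W/L = 33/2 = 16.5
Step 3: Id = 0.5 * 572 * 1.829e-07 * 16.5 * 1.0^2
Step 4: Id = 8.63e-04 A

8.63e-04


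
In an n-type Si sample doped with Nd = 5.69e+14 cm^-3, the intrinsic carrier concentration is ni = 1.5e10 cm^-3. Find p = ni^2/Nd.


Step 1: Since Nd >> ni, n ≈ Nd = 5.69e+14 cm^-3
Step 2: p = ni^2 / n = (1.5e10)^2 / 5.69e+14
Step 3: p = 2.25e20 / 5.69e+14 = 3.95e+05 cm^-3

3.95e+05


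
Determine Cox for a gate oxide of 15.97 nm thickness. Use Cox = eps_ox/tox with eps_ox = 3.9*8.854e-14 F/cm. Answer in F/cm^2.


Step 1: eps_ox = 3.9 * 8.854e-14 = 3.45306e-13 F/cm
Step 2: tox in cm = 15.97 nm * 1e-7 = 1.5970e-06 cm
Step 3: Cox = 3.45306e-13 / 1.5970e-06 = 2.16e-07 F/cm^2

2.16e-07


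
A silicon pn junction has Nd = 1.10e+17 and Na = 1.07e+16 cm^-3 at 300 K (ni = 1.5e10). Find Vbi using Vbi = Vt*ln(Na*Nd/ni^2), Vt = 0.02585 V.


Step 1: Compute Na*Nd/ni^2 = 1.07e+16 * 1.10e+17 / (1.5e10)^2 = 5.2311e+12
Step 2: ln(5.2311e+12) = 29.2856
Step 3: Vbi = 0.02585 * 29.2856 = 0.757 V

0.757


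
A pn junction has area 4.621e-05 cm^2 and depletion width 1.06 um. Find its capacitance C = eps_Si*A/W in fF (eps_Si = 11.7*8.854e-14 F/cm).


Step 1: eps_Si = 11.7 * 8.854e-14 = 1.035918e-12 F/cm
Step 2: W in cm = 1.06 * 1e-4 = 1.06e-04 cm
Step 3: C = 1.035918e-12 * 4.621e-05 / 1.06e-04 = 4.516016e-13 F
Step 4: C = 451.6 fF

451.6


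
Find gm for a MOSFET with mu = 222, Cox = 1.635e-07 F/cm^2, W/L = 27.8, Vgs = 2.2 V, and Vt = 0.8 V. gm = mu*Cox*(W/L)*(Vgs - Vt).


Step 1: Vov = Vgs - Vt = 2.2 - 0.8 = 1.4 V
Step 2: gm = mu * Cox * (W/L) * Vov
Step 3: gm = 222 * 1.635e-07 * 27.8 * 1.4 = 1.41e-03 S

1.41e-03


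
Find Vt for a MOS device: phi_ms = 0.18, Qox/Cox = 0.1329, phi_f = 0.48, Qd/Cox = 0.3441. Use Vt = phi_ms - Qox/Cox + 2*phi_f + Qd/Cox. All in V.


Step 1: Vt = phi_ms - Qox/Cox + 2*phi_f + Qd/Cox
Step 2: Vt = 0.18 - 0.1329 + 2*0.48 + 0.3441
Step 3: Vt = 0.18 - 0.1329 + 0.96 + 0.3441
Step 4: Vt = 1.3512 V

1.3512


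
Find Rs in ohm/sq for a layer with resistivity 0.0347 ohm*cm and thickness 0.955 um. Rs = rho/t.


Step 1: Convert thickness to cm: t = 0.955 um = 9.5500e-05 cm
Step 2: Rs = rho / t = 0.0347 / 9.5500e-05
Step 3: Rs = 363.4 ohm/sq

363.4


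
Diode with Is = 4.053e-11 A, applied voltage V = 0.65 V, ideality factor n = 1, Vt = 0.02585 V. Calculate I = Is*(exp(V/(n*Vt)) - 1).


Step 1: V/(n*Vt) = 0.65/(1*0.02585) = 25.1451
Step 2: exp(25.1451) = 8.3249e+10
Step 3: I = 4.053e-11 * (8.3249e+10 - 1) = 3.37e+00 A

3.37e+00


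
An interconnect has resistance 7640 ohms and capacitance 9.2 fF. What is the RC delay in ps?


Step 1: tau = R * C
Step 2: tau = 7640 * 9.2 fF = 7640 * 9.2e-15 F
Step 3: tau = 7.0288e-11 s = 70.288 ps

70.288


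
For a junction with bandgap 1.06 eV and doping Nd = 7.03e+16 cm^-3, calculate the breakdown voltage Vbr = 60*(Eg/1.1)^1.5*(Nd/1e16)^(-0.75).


Step 1: Eg/1.1 = 1.06/1.1 = 0.963636
Step 2: (Eg/1.1)^1.5 = 0.963636^1.5 = 0.945953
Step 3: (Nd/1e16)^(-0.75) = (7.03)^(-0.75) = 0.231624
Step 4: Vbr = 60 * 0.945953 * 0.231624 = 13.1 V

13.1


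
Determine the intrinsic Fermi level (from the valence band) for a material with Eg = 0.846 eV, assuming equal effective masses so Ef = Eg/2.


Step 1: For an intrinsic semiconductor, the Fermi level sits at midgap.
Step 2: Ef = Eg / 2 = 0.846 / 2 = 0.423 eV

0.423


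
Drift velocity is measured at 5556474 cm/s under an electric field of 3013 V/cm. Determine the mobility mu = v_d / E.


Step 1: mu = v_d / E
Step 2: mu = 5556474 / 3013
Step 3: mu = 1844.17 cm^2/(V*s)

1844.17


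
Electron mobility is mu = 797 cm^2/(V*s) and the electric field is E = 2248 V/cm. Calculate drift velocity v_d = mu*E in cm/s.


Step 1: v_d = mu * E
Step 2: v_d = 797 * 2248 = 1791656
Step 3: v_d = 1.79e+06 cm/s

1.79e+06


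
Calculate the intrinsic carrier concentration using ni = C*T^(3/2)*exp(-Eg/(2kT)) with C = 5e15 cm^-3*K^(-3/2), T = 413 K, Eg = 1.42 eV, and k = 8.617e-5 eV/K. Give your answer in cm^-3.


Step 1: Compute kT = 8.617e-5 * 413 = 0.03558821 eV
Step 2: Exponent = -Eg/(2kT) = -1.42/(2*0.03558821) = -19.95043
Step 3: T^(3/2) = 413^1.5 = 8393.15
Step 4: ni = 5e15 * 8393.15 * exp(-19.95043) = 9.09e+10 cm^-3

9.09e+10


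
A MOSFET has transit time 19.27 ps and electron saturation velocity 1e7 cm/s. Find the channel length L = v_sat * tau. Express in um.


Step 1: tau in seconds = 19.27 ps * 1e-12 = 1.9270e-11 s
Step 2: L = v_sat * tau = 1e7 * 1.9270e-11 = 1.9270e-04 cm
Step 3: L in um = 1.9270e-04 * 1e4 = 1.927 um

1.927


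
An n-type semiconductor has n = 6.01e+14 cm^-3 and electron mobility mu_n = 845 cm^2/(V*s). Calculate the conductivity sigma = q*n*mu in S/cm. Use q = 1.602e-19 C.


Step 1: sigma = q * n * mu
Step 2: sigma = 1.602e-19 * 6.01e+14 * 845
Step 3: sigma = 8.136e-02 S/cm

8.136e-02


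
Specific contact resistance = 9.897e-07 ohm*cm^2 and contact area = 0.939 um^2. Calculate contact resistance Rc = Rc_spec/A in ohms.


Step 1: Convert area to cm^2: 0.939 um^2 = 9.3900e-09 cm^2
Step 2: Rc = Rc_spec / A = 9.897e-07 / 9.3900e-09
Step 3: Rc = 1.05e+02 ohms

1.05e+02


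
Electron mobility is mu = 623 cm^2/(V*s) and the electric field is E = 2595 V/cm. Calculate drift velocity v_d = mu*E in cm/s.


Step 1: v_d = mu * E
Step 2: v_d = 623 * 2595 = 1616685
Step 3: v_d = 1.62e+06 cm/s

1.62e+06


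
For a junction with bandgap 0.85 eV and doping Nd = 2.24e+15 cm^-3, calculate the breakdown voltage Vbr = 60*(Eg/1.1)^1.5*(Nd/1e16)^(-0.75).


Step 1: Eg/1.1 = 0.85/1.1 = 0.772727
Step 2: (Eg/1.1)^1.5 = 0.772727^1.5 = 0.679265
Step 3: (Nd/1e16)^(-0.75) = (0.224)^(-0.75) = 3.071242
Step 4: Vbr = 60 * 0.679265 * 3.071242 = 125.2 V

125.2


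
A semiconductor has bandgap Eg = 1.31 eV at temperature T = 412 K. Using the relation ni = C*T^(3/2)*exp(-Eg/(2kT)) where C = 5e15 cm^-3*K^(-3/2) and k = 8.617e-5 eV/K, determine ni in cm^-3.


Step 1: Compute kT = 8.617e-5 * 412 = 0.03550204 eV
Step 2: Exponent = -Eg/(2kT) = -1.31/(2*0.03550204) = -18.44964
Step 3: T^(3/2) = 412^1.5 = 8362.69
Step 4: ni = 5e15 * 8362.69 * exp(-18.44964) = 4.06e+11 cm^-3

4.06e+11


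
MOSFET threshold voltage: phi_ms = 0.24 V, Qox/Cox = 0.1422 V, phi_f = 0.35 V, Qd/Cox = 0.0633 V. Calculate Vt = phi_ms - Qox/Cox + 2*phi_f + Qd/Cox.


Step 1: Vt = phi_ms - Qox/Cox + 2*phi_f + Qd/Cox
Step 2: Vt = 0.24 - 0.1422 + 2*0.35 + 0.0633
Step 3: Vt = 0.24 - 0.1422 + 0.7 + 0.0633
Step 4: Vt = 0.8611 V

0.8611


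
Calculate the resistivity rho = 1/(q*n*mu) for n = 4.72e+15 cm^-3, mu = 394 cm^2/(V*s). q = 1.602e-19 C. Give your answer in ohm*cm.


Step 1: sigma = q * n * mu = 1.602e-19 * 4.72e+15 * 394 = 2.97921e-01 S/cm
Step 2: rho = 1 / sigma = 1 / 2.97921e-01 = 3.357 ohm*cm

3.357


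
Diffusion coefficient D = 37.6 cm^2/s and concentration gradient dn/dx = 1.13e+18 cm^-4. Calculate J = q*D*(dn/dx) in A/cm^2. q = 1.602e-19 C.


Step 1: J = q * D * (dn/dx)
Step 2: J = 1.602e-19 * 37.6 * 1.13e+18
Step 3: J = 6.81e+00 A/cm^2

6.81e+00


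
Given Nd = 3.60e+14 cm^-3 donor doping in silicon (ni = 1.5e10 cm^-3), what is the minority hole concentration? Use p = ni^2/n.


Step 1: Since Nd >> ni, n ≈ Nd = 3.60e+14 cm^-3
Step 2: p = ni^2 / n = (1.5e10)^2 / 3.60e+14
Step 3: p = 2.25e20 / 3.60e+14 = 6.25e+05 cm^-3

6.25e+05


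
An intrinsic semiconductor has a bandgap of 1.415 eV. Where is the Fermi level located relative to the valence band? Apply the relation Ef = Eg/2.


Step 1: For an intrinsic semiconductor, the Fermi level sits at midgap.
Step 2: Ef = Eg / 2 = 1.415 / 2 = 0.7075 eV

0.7075


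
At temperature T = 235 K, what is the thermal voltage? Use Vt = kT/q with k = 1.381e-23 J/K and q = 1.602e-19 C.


Step 1: kT = 1.381e-23 * 235 = 3.24535e-21 J
Step 2: Vt = kT/q = 3.24535e-21 / 1.602e-19
Step 3: Vt = 0.02026 V

0.02026


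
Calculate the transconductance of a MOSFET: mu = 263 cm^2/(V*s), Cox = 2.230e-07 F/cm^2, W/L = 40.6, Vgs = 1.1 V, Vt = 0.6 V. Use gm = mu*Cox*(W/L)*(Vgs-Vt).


Step 1: Vov = Vgs - Vt = 1.1 - 0.6 = 0.5 V
Step 2: gm = mu * Cox * (W/L) * Vov
Step 3: gm = 263 * 2.230e-07 * 40.6 * 0.5 = 1.19e-03 S

1.19e-03


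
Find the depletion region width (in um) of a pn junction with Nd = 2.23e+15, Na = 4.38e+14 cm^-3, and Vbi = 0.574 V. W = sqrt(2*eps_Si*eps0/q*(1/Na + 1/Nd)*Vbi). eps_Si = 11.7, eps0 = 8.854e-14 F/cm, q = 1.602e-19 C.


Step 1: 1/Na + 1/Nd = 1/4.38e+14 + 1/2.23e+15 = 2.73154e-15
Step 2: 2*eps*eps0/q = 2*11.7*8.854e-14/1.602e-19 = 1.293281e+07
Step 3: W^2 = 1.293281e+07 * 2.73154e-15 * 0.574 = 2.02774e-08
Step 4: W = sqrt(2.02774e-08) = 1.424e-04 cm = 1.424 um

1.424


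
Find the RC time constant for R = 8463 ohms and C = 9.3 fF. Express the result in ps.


Step 1: tau = R * C
Step 2: tau = 8463 * 9.3 fF = 8463 * 9.3e-15 F
Step 3: tau = 7.87059e-11 s = 78.7059 ps

78.7059


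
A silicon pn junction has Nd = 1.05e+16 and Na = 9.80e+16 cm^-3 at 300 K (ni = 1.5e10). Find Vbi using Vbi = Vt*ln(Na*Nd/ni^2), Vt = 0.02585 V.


Step 1: Compute Na*Nd/ni^2 = 9.80e+16 * 1.05e+16 / (1.5e10)^2 = 4.5733e+12
Step 2: ln(4.5733e+12) = 29.1513
Step 3: Vbi = 0.02585 * 29.1513 = 0.754 V

0.754


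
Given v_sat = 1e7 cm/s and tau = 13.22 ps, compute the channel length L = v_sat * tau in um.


Step 1: tau in seconds = 13.22 ps * 1e-12 = 1.3220e-11 s
Step 2: L = v_sat * tau = 1e7 * 1.3220e-11 = 1.3220e-04 cm
Step 3: L in um = 1.3220e-04 * 1e4 = 1.322 um

1.322


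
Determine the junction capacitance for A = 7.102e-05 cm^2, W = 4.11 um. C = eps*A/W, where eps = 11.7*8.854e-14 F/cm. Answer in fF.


Step 1: eps_Si = 11.7 * 8.854e-14 = 1.035918e-12 F/cm
Step 2: W in cm = 4.11 * 1e-4 = 4.11e-04 cm
Step 3: C = 1.035918e-12 * 7.102e-05 / 4.11e-04 = 1.790046e-13 F
Step 4: C = 179.0 fF

179.0


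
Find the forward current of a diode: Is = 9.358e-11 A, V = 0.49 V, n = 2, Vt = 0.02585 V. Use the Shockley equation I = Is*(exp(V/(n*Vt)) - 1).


Step 1: V/(n*Vt) = 0.49/(2*0.02585) = 9.4778
Step 2: exp(9.4778) = 1.3066e+04
Step 3: I = 9.358e-11 * (1.3066e+04 - 1) = 1.22e-06 A

1.22e-06


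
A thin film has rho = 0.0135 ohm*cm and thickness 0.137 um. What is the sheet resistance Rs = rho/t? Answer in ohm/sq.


Step 1: Convert thickness to cm: t = 0.137 um = 1.3700e-05 cm
Step 2: Rs = rho / t = 0.0135 / 1.3700e-05
Step 3: Rs = 985.4 ohm/sq

985.4


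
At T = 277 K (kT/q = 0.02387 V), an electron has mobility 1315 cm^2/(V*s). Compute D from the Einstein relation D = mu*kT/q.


Step 1: D = mu * (kT/q)
Step 2: D = 1315 * 0.02387
Step 3: D = 31.39 cm^2/s

31.39


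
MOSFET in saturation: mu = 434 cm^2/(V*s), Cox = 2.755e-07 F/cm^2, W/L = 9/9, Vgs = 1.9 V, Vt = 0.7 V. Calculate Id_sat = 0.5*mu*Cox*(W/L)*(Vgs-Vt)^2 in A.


Step 1: Overdrive voltage Vov = Vgs - Vt = 1.9 - 0.7 = 1.2 V
Step 2: W/L = 9/9 = 1
Step 3: Id = 0.5 * 434 * 2.755e-07 * 1 * 1.2^2
Step 4: Id = 8.61e-05 A

8.61e-05


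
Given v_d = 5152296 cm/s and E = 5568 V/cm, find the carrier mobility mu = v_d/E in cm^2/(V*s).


Step 1: mu = v_d / E
Step 2: mu = 5152296 / 5568
Step 3: mu = 925.34 cm^2/(V*s)

925.34


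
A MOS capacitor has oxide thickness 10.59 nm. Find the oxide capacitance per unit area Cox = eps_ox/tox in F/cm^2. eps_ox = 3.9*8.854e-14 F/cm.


Step 1: eps_ox = 3.9 * 8.854e-14 = 3.45306e-13 F/cm
Step 2: tox in cm = 10.59 nm * 1e-7 = 1.0590e-06 cm
Step 3: Cox = 3.45306e-13 / 1.0590e-06 = 3.26e-07 F/cm^2

3.26e-07


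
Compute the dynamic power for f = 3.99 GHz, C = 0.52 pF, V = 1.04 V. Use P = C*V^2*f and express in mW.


Step 1: V^2 = 1.04^2 = 1.0816 V^2
Step 2: P = C*V^2*f = 0.52e-12 F * 1.0816 * 3.99e9 Hz
Step 3: P = 2.24410368e-03 W
Step 4: P = 2.244 mW

2.244


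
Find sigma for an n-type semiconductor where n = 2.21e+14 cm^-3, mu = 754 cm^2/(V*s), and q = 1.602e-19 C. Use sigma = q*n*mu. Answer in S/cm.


Step 1: sigma = q * n * mu
Step 2: sigma = 1.602e-19 * 2.21e+14 * 754
Step 3: sigma = 2.669e-02 S/cm

2.669e-02


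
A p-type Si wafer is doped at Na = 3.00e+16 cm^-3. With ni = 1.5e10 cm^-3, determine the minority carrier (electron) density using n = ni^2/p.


Step 1: Majority hole concentration p ≈ Na = 3.00e+16 cm^-3
Step 2: n = ni^2 / Na = (1.5e10)^2 / 3.00e+16
Step 3: n = 7.50e+03 cm^-3

7.50e+03


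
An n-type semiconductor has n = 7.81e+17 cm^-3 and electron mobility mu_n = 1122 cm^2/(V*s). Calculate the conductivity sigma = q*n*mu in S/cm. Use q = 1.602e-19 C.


Step 1: sigma = q * n * mu
Step 2: sigma = 1.602e-19 * 7.81e+17 * 1122
Step 3: sigma = 1.404e+02 S/cm

1.404e+02


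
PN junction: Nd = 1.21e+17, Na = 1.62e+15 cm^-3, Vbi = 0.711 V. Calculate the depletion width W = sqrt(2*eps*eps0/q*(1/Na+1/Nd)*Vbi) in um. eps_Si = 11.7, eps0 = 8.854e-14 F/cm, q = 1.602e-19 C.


Step 1: 1/Na + 1/Nd = 1/1.62e+15 + 1/1.21e+17 = 6.25548e-16
Step 2: 2*eps*eps0/q = 2*11.7*8.854e-14/1.602e-19 = 1.293281e+07
Step 3: W^2 = 1.293281e+07 * 6.25548e-16 * 0.711 = 5.75206e-09
Step 4: W = sqrt(5.75206e-09) = 7.584e-05 cm = 0.7584 um

0.7584


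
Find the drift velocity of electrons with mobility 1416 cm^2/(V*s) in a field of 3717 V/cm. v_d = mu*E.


Step 1: v_d = mu * E
Step 2: v_d = 1416 * 3717 = 5263272
Step 3: v_d = 5.26e+06 cm/s

5.26e+06


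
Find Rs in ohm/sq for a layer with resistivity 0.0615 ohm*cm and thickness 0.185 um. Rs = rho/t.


Step 1: Convert thickness to cm: t = 0.185 um = 1.8500e-05 cm
Step 2: Rs = rho / t = 0.0615 / 1.8500e-05
Step 3: Rs = 3324.3 ohm/sq

3324.3


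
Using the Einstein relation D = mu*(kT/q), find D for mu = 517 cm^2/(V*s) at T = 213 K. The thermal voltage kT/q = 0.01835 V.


Step 1: D = mu * (kT/q)
Step 2: D = 517 * 0.01835
Step 3: D = 9.49 cm^2/s

9.49


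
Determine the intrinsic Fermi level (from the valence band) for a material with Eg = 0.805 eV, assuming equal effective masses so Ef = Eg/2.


Step 1: For an intrinsic semiconductor, the Fermi level sits at midgap.
Step 2: Ef = Eg / 2 = 0.805 / 2 = 0.4025 eV

0.4025


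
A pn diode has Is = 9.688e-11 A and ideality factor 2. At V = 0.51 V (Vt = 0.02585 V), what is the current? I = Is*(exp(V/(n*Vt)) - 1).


Step 1: V/(n*Vt) = 0.51/(2*0.02585) = 9.8646
Step 2: exp(9.8646) = 1.9237e+04
Step 3: I = 9.688e-11 * (1.9237e+04 - 1) = 1.86e-06 A

1.86e-06


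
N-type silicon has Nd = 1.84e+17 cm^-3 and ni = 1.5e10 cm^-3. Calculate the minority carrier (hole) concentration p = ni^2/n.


Step 1: Since Nd >> ni, n ≈ Nd = 1.84e+17 cm^-3
Step 2: p = ni^2 / n = (1.5e10)^2 / 1.84e+17
Step 3: p = 2.25e20 / 1.84e+17 = 1.22e+03 cm^-3

1.22e+03


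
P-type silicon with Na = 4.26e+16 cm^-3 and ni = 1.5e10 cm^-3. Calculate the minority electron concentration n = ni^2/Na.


Step 1: Majority hole concentration p ≈ Na = 4.26e+16 cm^-3
Step 2: n = ni^2 / Na = (1.5e10)^2 / 4.26e+16
Step 3: n = 5.28e+03 cm^-3

5.28e+03


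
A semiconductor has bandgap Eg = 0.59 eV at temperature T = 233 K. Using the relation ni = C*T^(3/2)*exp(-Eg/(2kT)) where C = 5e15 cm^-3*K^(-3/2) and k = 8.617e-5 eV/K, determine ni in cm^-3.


Step 1: Compute kT = 8.617e-5 * 233 = 0.02007761 eV
Step 2: Exponent = -Eg/(2kT) = -0.59/(2*0.02007761) = -14.69298
Step 3: T^(3/2) = 233^1.5 = 3556.59
Step 4: ni = 5e15 * 3556.59 * exp(-14.69298) = 7.39e+12 cm^-3

7.39e+12


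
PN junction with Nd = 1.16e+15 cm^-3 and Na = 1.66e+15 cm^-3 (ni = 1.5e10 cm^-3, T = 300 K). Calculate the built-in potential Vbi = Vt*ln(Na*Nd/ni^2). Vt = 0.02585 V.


Step 1: Compute Na*Nd/ni^2 = 1.66e+15 * 1.16e+15 / (1.5e10)^2 = 8.5582e+09
Step 2: ln(8.5582e+09) = 22.8702
Step 3: Vbi = 0.02585 * 22.8702 = 0.591 V

0.591


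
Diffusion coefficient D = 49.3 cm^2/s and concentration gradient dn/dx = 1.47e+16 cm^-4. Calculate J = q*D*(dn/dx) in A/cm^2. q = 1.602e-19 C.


Step 1: J = q * D * (dn/dx)
Step 2: J = 1.602e-19 * 49.3 * 1.47e+16
Step 3: J = 1.16e-01 A/cm^2

1.16e-01


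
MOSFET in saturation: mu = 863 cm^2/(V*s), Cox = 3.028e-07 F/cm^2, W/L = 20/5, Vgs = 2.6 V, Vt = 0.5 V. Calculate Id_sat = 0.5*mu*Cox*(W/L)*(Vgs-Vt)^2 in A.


Step 1: Overdrive voltage Vov = Vgs - Vt = 2.6 - 0.5 = 2.1 V
Step 2: W/L = 20/5 = 4
Step 3: Id = 0.5 * 863 * 3.028e-07 * 4 * 2.1^2
Step 4: Id = 2.30e-03 A

2.30e-03


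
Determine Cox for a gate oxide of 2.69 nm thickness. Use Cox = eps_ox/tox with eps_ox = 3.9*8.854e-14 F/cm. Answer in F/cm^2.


Step 1: eps_ox = 3.9 * 8.854e-14 = 3.45306e-13 F/cm
Step 2: tox in cm = 2.69 nm * 1e-7 = 2.6900e-07 cm
Step 3: Cox = 3.45306e-13 / 2.6900e-07 = 1.28e-06 F/cm^2

1.28e-06


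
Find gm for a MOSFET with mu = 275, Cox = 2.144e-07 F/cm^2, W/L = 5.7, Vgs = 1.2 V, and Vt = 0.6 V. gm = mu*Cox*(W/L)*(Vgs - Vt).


Step 1: Vov = Vgs - Vt = 1.2 - 0.6 = 0.6 V
Step 2: gm = mu * Cox * (W/L) * Vov
Step 3: gm = 275 * 2.144e-07 * 5.7 * 0.6 = 2.02e-04 S

2.02e-04


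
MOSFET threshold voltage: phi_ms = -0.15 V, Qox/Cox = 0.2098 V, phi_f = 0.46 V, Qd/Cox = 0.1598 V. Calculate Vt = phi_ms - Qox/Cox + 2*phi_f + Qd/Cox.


Step 1: Vt = phi_ms - Qox/Cox + 2*phi_f + Qd/Cox
Step 2: Vt = -0.15 - 0.2098 + 2*0.46 + 0.1598
Step 3: Vt = -0.15 - 0.2098 + 0.92 + 0.1598
Step 4: Vt = 0.72 V

0.72


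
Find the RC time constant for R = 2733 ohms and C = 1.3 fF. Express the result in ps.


Step 1: tau = R * C
Step 2: tau = 2733 * 1.3 fF = 2733 * 1.3e-15 F
Step 3: tau = 3.5529e-12 s = 3.5529 ps

3.5529


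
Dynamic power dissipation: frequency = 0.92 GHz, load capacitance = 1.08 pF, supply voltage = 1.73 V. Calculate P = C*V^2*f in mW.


Step 1: V^2 = 1.73^2 = 2.9929 V^2
Step 2: P = C*V^2*f = 1.08e-12 F * 2.9929 * 0.92e9 Hz
Step 3: P = 2.97374544e-03 W
Step 4: P = 2.974 mW

2.974


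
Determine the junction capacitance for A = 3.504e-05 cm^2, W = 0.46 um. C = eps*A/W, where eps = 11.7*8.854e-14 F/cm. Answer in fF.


Step 1: eps_Si = 11.7 * 8.854e-14 = 1.035918e-12 F/cm
Step 2: W in cm = 0.46 * 1e-4 = 4.60e-05 cm
Step 3: C = 1.035918e-12 * 3.504e-05 / 4.60e-05 = 7.890993e-13 F
Step 4: C = 789.1 fF

789.1


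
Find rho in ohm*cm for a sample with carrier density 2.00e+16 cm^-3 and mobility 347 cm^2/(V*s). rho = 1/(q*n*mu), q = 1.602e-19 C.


Step 1: sigma = q * n * mu = 1.602e-19 * 2.00e+16 * 347 = 1.11179e+00 S/cm
Step 2: rho = 1 / sigma = 1 / 1.11179e+00 = 0.8995 ohm*cm

0.8995


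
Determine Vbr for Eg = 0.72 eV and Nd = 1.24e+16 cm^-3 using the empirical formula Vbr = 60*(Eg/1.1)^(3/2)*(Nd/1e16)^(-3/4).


Step 1: Eg/1.1 = 0.72/1.1 = 0.654545
Step 2: (Eg/1.1)^1.5 = 0.654545^1.5 = 0.529553
Step 3: (Nd/1e16)^(-0.75) = (1.24)^(-0.75) = 0.851008
Step 4: Vbr = 60 * 0.529553 * 0.851008 = 27.0 V

27.0


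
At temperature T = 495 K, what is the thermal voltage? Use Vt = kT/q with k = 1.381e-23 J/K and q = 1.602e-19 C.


Step 1: kT = 1.381e-23 * 495 = 6.83595e-21 J
Step 2: Vt = kT/q = 6.83595e-21 / 1.602e-19
Step 3: Vt = 0.04267 V

0.04267


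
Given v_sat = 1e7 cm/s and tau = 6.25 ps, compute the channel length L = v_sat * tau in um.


Step 1: tau in seconds = 6.25 ps * 1e-12 = 6.2500e-12 s
Step 2: L = v_sat * tau = 1e7 * 6.2500e-12 = 6.2500e-05 cm
Step 3: L in um = 6.2500e-05 * 1e4 = 0.625 um

0.625


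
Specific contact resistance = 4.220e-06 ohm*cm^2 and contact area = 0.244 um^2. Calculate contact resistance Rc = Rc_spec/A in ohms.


Step 1: Convert area to cm^2: 0.244 um^2 = 2.4400e-09 cm^2
Step 2: Rc = Rc_spec / A = 4.220e-06 / 2.4400e-09
Step 3: Rc = 1.73e+03 ohms

1.73e+03


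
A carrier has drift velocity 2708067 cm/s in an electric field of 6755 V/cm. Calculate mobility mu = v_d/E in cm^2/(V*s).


Step 1: mu = v_d / E
Step 2: mu = 2708067 / 6755
Step 3: mu = 400.9 cm^2/(V*s)

400.9


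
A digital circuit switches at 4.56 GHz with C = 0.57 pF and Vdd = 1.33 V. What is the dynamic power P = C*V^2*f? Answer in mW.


Step 1: V^2 = 1.33^2 = 1.7689 V^2
Step 2: P = C*V^2*f = 0.57e-12 F * 1.7689 * 4.56e9 Hz
Step 3: P = 4.59772488e-03 W
Step 4: P = 4.598 mW

4.598


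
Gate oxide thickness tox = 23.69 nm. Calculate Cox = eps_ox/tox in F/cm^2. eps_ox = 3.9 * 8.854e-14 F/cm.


Step 1: eps_ox = 3.9 * 8.854e-14 = 3.45306e-13 F/cm
Step 2: tox in cm = 23.69 nm * 1e-7 = 2.3690e-06 cm
Step 3: Cox = 3.45306e-13 / 2.3690e-06 = 1.46e-07 F/cm^2

1.46e-07


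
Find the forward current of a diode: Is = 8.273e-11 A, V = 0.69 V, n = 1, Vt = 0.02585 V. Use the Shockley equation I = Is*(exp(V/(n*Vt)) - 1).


Step 1: V/(n*Vt) = 0.69/(1*0.02585) = 26.6925
Step 2: exp(26.6925) = 3.9121e+11
Step 3: I = 8.273e-11 * (3.9121e+11 - 1) = 3.24e+01 A

3.24e+01


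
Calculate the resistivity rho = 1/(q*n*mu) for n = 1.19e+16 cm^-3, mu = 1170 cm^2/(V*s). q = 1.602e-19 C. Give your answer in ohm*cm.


Step 1: sigma = q * n * mu = 1.602e-19 * 1.19e+16 * 1170 = 2.23046e+00 S/cm
Step 2: rho = 1 / sigma = 1 / 2.23046e+00 = 0.4483 ohm*cm

0.4483


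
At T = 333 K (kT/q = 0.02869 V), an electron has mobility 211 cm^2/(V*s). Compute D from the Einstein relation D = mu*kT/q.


Step 1: D = mu * (kT/q)
Step 2: D = 211 * 0.02869
Step 3: D = 6.05 cm^2/s

6.05


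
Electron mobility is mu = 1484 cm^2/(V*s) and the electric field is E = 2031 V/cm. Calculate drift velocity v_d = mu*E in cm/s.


Step 1: v_d = mu * E
Step 2: v_d = 1484 * 2031 = 3014004
Step 3: v_d = 3.01e+06 cm/s

3.01e+06


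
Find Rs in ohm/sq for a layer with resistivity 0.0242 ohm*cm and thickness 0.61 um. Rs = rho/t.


Step 1: Convert thickness to cm: t = 0.61 um = 6.1000e-05 cm
Step 2: Rs = rho / t = 0.0242 / 6.1000e-05
Step 3: Rs = 396.7 ohm/sq

396.7


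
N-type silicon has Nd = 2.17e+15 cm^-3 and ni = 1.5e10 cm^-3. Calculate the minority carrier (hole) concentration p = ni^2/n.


Step 1: Since Nd >> ni, n ≈ Nd = 2.17e+15 cm^-3
Step 2: p = ni^2 / n = (1.5e10)^2 / 2.17e+15
Step 3: p = 2.25e20 / 2.17e+15 = 1.04e+05 cm^-3

1.04e+05


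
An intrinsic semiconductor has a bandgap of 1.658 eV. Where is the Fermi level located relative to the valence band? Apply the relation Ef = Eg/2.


Step 1: For an intrinsic semiconductor, the Fermi level sits at midgap.
Step 2: Ef = Eg / 2 = 1.658 / 2 = 0.829 eV

0.829


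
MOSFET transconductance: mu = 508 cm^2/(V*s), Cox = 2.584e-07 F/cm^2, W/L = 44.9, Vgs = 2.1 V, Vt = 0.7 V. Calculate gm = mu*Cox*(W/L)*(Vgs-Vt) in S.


Step 1: Vov = Vgs - Vt = 2.1 - 0.7 = 1.4 V
Step 2: gm = mu * Cox * (W/L) * Vov
Step 3: gm = 508 * 2.584e-07 * 44.9 * 1.4 = 8.25e-03 S

8.25e-03


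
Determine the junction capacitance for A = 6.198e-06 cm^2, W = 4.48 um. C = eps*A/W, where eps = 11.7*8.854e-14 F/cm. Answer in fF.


Step 1: eps_Si = 11.7 * 8.854e-14 = 1.035918e-12 F/cm
Step 2: W in cm = 4.48 * 1e-4 = 4.48e-04 cm
Step 3: C = 1.035918e-12 * 6.198e-06 / 4.48e-04 = 1.433174e-14 F
Step 4: C = 14.33 fF

14.33


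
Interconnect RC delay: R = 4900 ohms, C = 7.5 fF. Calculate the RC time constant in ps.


Step 1: tau = R * C
Step 2: tau = 4900 * 7.5 fF = 4900 * 7.5e-15 F
Step 3: tau = 3.675e-11 s = 36.75 ps

36.75


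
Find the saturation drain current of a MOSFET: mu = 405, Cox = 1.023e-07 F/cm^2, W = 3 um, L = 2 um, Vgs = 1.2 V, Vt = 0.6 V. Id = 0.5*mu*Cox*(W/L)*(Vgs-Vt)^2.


Step 1: Overdrive voltage Vov = Vgs - Vt = 1.2 - 0.6 = 0.6 V
Step 2: W/L = 3/2 = 1.5
Step 3: Id = 0.5 * 405 * 1.023e-07 * 1.5 * 0.6^2
Step 4: Id = 1.12e-05 A

1.12e-05


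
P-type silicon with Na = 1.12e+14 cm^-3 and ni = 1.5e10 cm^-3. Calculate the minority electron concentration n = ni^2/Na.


Step 1: Majority hole concentration p ≈ Na = 1.12e+14 cm^-3
Step 2: n = ni^2 / Na = (1.5e10)^2 / 1.12e+14
Step 3: n = 2.01e+06 cm^-3

2.01e+06


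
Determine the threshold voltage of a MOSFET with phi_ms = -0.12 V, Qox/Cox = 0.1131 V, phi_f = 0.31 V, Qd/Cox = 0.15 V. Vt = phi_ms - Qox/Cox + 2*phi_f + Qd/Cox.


Step 1: Vt = phi_ms - Qox/Cox + 2*phi_f + Qd/Cox
Step 2: Vt = -0.12 - 0.1131 + 2*0.31 + 0.15
Step 3: Vt = -0.12 - 0.1131 + 0.62 + 0.15
Step 4: Vt = 0.5369 V

0.5369


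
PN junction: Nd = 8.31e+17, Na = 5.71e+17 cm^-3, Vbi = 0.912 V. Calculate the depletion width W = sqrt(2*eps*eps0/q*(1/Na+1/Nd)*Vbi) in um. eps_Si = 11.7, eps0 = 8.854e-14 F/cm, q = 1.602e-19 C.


Step 1: 1/Na + 1/Nd = 1/5.71e+17 + 1/8.31e+17 = 2.95468e-18
Step 2: 2*eps*eps0/q = 2*11.7*8.854e-14/1.602e-19 = 1.293281e+07
Step 3: W^2 = 1.293281e+07 * 2.95468e-18 * 0.912 = 3.48496e-11
Step 4: W = sqrt(3.48496e-11) = 5.903e-06 cm = 0.05903 um

0.05903


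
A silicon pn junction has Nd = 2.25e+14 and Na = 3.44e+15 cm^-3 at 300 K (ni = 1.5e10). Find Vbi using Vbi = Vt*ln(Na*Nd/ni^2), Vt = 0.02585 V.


Step 1: Compute Na*Nd/ni^2 = 3.44e+15 * 2.25e+14 / (1.5e10)^2 = 3.4400e+09
Step 2: ln(3.4400e+09) = 21.9587
Step 3: Vbi = 0.02585 * 21.9587 = 0.568 V

0.568


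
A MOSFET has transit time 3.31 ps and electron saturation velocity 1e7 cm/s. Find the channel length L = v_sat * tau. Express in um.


Step 1: tau in seconds = 3.31 ps * 1e-12 = 3.3100e-12 s
Step 2: L = v_sat * tau = 1e7 * 3.3100e-12 = 3.3100e-05 cm
Step 3: L in um = 3.3100e-05 * 1e4 = 0.331 um

0.331


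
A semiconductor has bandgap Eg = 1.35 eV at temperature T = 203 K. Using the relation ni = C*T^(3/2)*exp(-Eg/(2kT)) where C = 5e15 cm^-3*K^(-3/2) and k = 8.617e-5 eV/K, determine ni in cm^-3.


Step 1: Compute kT = 8.617e-5 * 203 = 0.01749251 eV
Step 2: Exponent = -Eg/(2kT) = -1.35/(2*0.01749251) = -38.58794
Step 3: T^(3/2) = 203^1.5 = 2892.30
Step 4: ni = 5e15 * 2892.30 * exp(-38.58794) = 2.52e+02 cm^-3

2.52e+02


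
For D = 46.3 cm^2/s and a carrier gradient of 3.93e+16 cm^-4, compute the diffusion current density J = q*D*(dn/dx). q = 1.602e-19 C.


Step 1: J = q * D * (dn/dx)
Step 2: J = 1.602e-19 * 46.3 * 3.93e+16
Step 3: J = 2.91e-01 A/cm^2

2.91e-01


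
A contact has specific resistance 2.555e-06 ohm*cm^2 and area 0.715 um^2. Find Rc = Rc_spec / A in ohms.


Step 1: Convert area to cm^2: 0.715 um^2 = 7.1500e-09 cm^2
Step 2: Rc = Rc_spec / A = 2.555e-06 / 7.1500e-09
Step 3: Rc = 3.57e+02 ohms

3.57e+02


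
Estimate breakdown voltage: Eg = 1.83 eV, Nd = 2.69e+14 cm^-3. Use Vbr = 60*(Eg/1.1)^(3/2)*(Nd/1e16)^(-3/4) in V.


Step 1: Eg/1.1 = 1.83/1.1 = 1.663636
Step 2: (Eg/1.1)^1.5 = 1.663636^1.5 = 2.145791
Step 3: (Nd/1e16)^(-0.75) = (0.0269)^(-0.75) = 15.055174
Step 4: Vbr = 60 * 2.145791 * 15.055174 = 1938.3 V

1938.3


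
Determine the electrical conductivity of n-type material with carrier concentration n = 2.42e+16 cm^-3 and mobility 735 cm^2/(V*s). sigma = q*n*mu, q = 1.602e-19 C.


Step 1: sigma = q * n * mu
Step 2: sigma = 1.602e-19 * 2.42e+16 * 735
Step 3: sigma = 2.849e+00 S/cm

2.849e+00


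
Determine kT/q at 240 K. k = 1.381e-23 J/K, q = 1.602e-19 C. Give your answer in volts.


Step 1: kT = 1.381e-23 * 240 = 3.3144e-21 J
Step 2: Vt = kT/q = 3.3144e-21 / 1.602e-19
Step 3: Vt = 0.02069 V

0.02069


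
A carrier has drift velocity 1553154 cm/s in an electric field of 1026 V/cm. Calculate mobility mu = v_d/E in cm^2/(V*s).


Step 1: mu = v_d / E
Step 2: mu = 1553154 / 1026
Step 3: mu = 1513.8 cm^2/(V*s)

1513.8


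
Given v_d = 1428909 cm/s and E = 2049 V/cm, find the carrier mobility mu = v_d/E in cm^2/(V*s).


Step 1: mu = v_d / E
Step 2: mu = 1428909 / 2049
Step 3: mu = 697.37 cm^2/(V*s)

697.37


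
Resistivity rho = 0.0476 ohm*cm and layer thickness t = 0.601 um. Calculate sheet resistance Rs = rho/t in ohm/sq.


Step 1: Convert thickness to cm: t = 0.601 um = 6.0100e-05 cm
Step 2: Rs = rho / t = 0.0476 / 6.0100e-05
Step 3: Rs = 792.0 ohm/sq

792.0


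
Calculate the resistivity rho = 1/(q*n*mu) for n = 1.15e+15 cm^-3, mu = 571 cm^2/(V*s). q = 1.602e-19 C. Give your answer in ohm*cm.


Step 1: sigma = q * n * mu = 1.602e-19 * 1.15e+15 * 571 = 1.05195e-01 S/cm
Step 2: rho = 1 / sigma = 1 / 1.05195e-01 = 9.506 ohm*cm

9.506


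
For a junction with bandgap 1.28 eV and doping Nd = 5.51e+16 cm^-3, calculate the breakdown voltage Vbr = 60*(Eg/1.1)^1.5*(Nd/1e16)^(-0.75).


Step 1: Eg/1.1 = 1.28/1.1 = 1.163636
Step 2: (Eg/1.1)^1.5 = 1.163636^1.5 = 1.255237
Step 3: (Nd/1e16)^(-0.75) = (5.51)^(-0.75) = 0.278059
Step 4: Vbr = 60 * 1.255237 * 0.278059 = 20.9 V

20.9


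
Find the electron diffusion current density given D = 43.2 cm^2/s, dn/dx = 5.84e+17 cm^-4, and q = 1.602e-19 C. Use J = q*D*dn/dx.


Step 1: J = q * D * (dn/dx)
Step 2: J = 1.602e-19 * 43.2 * 5.84e+17
Step 3: J = 4.04e+00 A/cm^2

4.04e+00


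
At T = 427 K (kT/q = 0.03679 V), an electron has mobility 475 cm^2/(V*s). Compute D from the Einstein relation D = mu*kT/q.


Step 1: D = mu * (kT/q)
Step 2: D = 475 * 0.03679
Step 3: D = 17.48 cm^2/s

17.48


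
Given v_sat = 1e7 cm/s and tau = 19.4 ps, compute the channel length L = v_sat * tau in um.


Step 1: tau in seconds = 19.4 ps * 1e-12 = 1.9400e-11 s
Step 2: L = v_sat * tau = 1e7 * 1.9400e-11 = 1.9400e-04 cm
Step 3: L in um = 1.9400e-04 * 1e4 = 1.94 um

1.94


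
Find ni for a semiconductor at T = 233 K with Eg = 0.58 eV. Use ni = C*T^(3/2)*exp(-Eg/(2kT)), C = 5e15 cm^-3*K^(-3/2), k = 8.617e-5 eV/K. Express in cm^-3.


Step 1: Compute kT = 8.617e-5 * 233 = 0.02007761 eV
Step 2: Exponent = -Eg/(2kT) = -0.58/(2*0.02007761) = -14.44395
Step 3: T^(3/2) = 233^1.5 = 3556.59
Step 4: ni = 5e15 * 3556.59 * exp(-14.44395) = 9.49e+12 cm^-3

9.49e+12


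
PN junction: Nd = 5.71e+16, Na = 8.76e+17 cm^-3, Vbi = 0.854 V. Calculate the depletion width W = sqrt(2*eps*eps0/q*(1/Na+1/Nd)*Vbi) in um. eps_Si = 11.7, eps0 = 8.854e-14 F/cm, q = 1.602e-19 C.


Step 1: 1/Na + 1/Nd = 1/8.76e+17 + 1/5.71e+16 = 1.86547e-17
Step 2: 2*eps*eps0/q = 2*11.7*8.854e-14/1.602e-19 = 1.293281e+07
Step 3: W^2 = 1.293281e+07 * 1.86547e-17 * 0.854 = 2.06034e-10
Step 4: W = sqrt(2.06034e-10) = 1.435e-05 cm = 0.1435 um

0.1435


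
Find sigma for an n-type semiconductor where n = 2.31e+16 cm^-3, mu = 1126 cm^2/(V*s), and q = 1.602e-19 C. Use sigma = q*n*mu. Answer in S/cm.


Step 1: sigma = q * n * mu
Step 2: sigma = 1.602e-19 * 2.31e+16 * 1126
Step 3: sigma = 4.167e+00 S/cm

4.167e+00


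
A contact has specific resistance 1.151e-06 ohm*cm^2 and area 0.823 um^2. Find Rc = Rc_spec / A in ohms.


Step 1: Convert area to cm^2: 0.823 um^2 = 8.2300e-09 cm^2
Step 2: Rc = Rc_spec / A = 1.151e-06 / 8.2300e-09
Step 3: Rc = 1.40e+02 ohms

1.40e+02


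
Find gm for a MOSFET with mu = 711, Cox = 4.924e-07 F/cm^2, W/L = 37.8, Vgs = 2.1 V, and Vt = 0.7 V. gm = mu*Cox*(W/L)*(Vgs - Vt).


Step 1: Vov = Vgs - Vt = 2.1 - 0.7 = 1.4 V
Step 2: gm = mu * Cox * (W/L) * Vov
Step 3: gm = 711 * 4.924e-07 * 37.8 * 1.4 = 1.85e-02 S

1.85e-02


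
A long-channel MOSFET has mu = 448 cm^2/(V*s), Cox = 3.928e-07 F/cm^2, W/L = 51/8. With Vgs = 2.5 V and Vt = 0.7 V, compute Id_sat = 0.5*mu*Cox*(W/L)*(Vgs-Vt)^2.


Step 1: Overdrive voltage Vov = Vgs - Vt = 2.5 - 0.7 = 1.8 V
Step 2: W/L = 51/8 = 6.375
Step 3: Id = 0.5 * 448 * 3.928e-07 * 6.375 * 1.8^2
Step 4: Id = 1.82e-03 A

1.82e-03


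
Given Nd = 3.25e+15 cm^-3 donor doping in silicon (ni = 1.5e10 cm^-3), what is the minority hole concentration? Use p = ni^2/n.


Step 1: Since Nd >> ni, n ≈ Nd = 3.25e+15 cm^-3
Step 2: p = ni^2 / n = (1.5e10)^2 / 3.25e+15
Step 3: p = 2.25e20 / 3.25e+15 = 6.92e+04 cm^-3

6.92e+04


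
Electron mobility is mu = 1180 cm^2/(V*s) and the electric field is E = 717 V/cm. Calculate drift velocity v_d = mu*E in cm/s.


Step 1: v_d = mu * E
Step 2: v_d = 1180 * 717 = 846060
Step 3: v_d = 8.46e+05 cm/s

8.46e+05


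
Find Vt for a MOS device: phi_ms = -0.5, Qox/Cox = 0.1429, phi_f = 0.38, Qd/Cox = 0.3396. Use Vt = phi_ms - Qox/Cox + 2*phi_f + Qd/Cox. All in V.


Step 1: Vt = phi_ms - Qox/Cox + 2*phi_f + Qd/Cox
Step 2: Vt = -0.5 - 0.1429 + 2*0.38 + 0.3396
Step 3: Vt = -0.5 - 0.1429 + 0.76 + 0.3396
Step 4: Vt = 0.4567 V

0.4567


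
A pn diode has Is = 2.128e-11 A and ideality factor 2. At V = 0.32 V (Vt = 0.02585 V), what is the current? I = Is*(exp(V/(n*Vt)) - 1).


Step 1: V/(n*Vt) = 0.32/(2*0.02585) = 6.1896
Step 2: exp(6.1896) = 4.8765e+02
Step 3: I = 2.128e-11 * (4.8765e+02 - 1) = 1.04e-08 A

1.04e-08


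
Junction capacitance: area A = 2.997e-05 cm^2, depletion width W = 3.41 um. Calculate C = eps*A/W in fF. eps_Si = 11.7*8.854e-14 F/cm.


Step 1: eps_Si = 11.7 * 8.854e-14 = 1.035918e-12 F/cm
Step 2: W in cm = 3.41 * 1e-4 = 3.41e-04 cm
Step 3: C = 1.035918e-12 * 2.997e-05 / 3.41e-04 = 9.104534e-14 F
Step 4: C = 91.05 fF

91.05


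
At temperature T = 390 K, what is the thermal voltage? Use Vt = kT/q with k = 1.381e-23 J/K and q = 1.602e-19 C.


Step 1: kT = 1.381e-23 * 390 = 5.3859e-21 J
Step 2: Vt = kT/q = 5.3859e-21 / 1.602e-19
Step 3: Vt = 0.03362 V

0.03362


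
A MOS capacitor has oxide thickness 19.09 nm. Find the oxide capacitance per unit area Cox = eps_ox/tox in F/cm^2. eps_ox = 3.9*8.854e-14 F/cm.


Step 1: eps_ox = 3.9 * 8.854e-14 = 3.45306e-13 F/cm
Step 2: tox in cm = 19.09 nm * 1e-7 = 1.9090e-06 cm
Step 3: Cox = 3.45306e-13 / 1.9090e-06 = 1.81e-07 F/cm^2

1.81e-07


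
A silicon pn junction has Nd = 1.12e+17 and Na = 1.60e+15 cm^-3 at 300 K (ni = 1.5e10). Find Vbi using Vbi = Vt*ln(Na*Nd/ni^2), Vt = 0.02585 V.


Step 1: Compute Na*Nd/ni^2 = 1.60e+15 * 1.12e+17 / (1.5e10)^2 = 7.9644e+11
Step 2: ln(7.9644e+11) = 27.4034
Step 3: Vbi = 0.02585 * 27.4034 = 0.708 V

0.708


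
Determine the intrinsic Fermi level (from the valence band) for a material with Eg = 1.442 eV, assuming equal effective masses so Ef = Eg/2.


Step 1: For an intrinsic semiconductor, the Fermi level sits at midgap.
Step 2: Ef = Eg / 2 = 1.442 / 2 = 0.721 eV

0.721
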